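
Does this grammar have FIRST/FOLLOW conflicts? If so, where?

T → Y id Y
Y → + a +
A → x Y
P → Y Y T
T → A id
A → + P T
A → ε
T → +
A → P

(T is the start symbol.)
A FIRST/FOLLOW conflict occurs when a non-terminal N has a nullable alternative N → β (β ⇒* ε) and another alternative N → α with FIRST(α) ∩ FOLLOW(N) ≠ ∅: on such a lookahead the parser cannot decide between expanding α and letting N vanish via β.

Nullable non-terminals: A.
FIRST sets used below: FIRST(P) = { '+' }

A: nullable alternative(s) A → ε; FOLLOW(A) = { 'id' }
  A → x Y: FIRST \ {ε} = { 'x' } — disjoint from FOLLOW(A)
  A → + P T: FIRST \ {ε} = { '+' } — disjoint from FOLLOW(A)
  A → ε: FIRST \ {ε} = { } — this is the only nullable alternative, skip
  A → P: FIRST \ {ε} = { '+' } — disjoint from FOLLOW(A)

P, T, Y have no nullable alternative, so no FIRST/FOLLOW check is needed there.

No FIRST/FOLLOW conflicts found.

Answer: No FIRST/FOLLOW conflicts.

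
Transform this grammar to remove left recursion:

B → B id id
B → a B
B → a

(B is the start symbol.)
B is directly left-recursive. The standard transformation for
  A → A α₁ | ... | A α_m | β₁ | ... | β_n
is
  A  → β₁ A' | ... | β_n A'
  A' → α₁ A' | ... | α_m A' | ε

B → a B becomes B → a B B'
B → a becomes B → a B'
B → B id id becomes B' → id id B'
Add B' → ε

Resulting grammar:
B → a B B'
B → a B'
B' → id id B'
B' → ε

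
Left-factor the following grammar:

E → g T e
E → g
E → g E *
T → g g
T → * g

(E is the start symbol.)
Left-factoring transforms A → αβ₁ | αβ₂ into A → αA' and A' → β₁ | β₂
(α is the longest common prefix among the alternatives). Repeat until
no nonterminal has two alternatives with a common prefix.

Round 1: E has alternatives sharing prefix 'g'. Introduce E': E → g E'
  Add: E' → T e
  Add: E' → ε
  Add: E' → E *

No remaining common prefixes — done.

Resulting grammar:
E → g E'
E' → T e
E' → ε
E' → E *
T → g g
T → * g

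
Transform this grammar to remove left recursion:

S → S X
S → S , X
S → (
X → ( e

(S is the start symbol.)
S → ( S'
S' → X S'
S' → , X S'
S' → ε
X → ( e

S is directly left-recursive. The standard transformation for
  A → A α₁ | ... | A α_m | β₁ | ... | β_n
is
  A  → β₁ A' | ... | β_n A'
  A' → α₁ A' | ... | α_m A' | ε

S → ( becomes S → ( S'
S → S X becomes S' → X S'
S → S , X becomes S' → , X S'
Add S' → ε

Productions for other non-terminals are unchanged:
  X → ( e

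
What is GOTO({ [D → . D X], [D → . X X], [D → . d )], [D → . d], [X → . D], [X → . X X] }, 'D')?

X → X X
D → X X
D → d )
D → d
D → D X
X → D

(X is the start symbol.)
{ [D → . D X], [D → . X X], [D → . d )], [D → . d], [D → D . X], [X → . D], [X → . X X], [X → D .] }

GOTO(I, 'D') = CLOSURE({ [A → αX.β] : [A → α.Xβ] ∈ I, X = 'D' })

Items with dot before 'D', with the dot advanced:
  [D → . D X] → [D → D . X]
  [X → . D] → [X → D .]
Closure of the advanced items:
  [D → D . X] has the dot before X: add [X → . X X], [X → . D]
  [X → . D] has the dot before D: add [D → . X X], [D → . d )], [D → . d], [D → . D X]

GOTO = { [D → . D X], [D → . X X], [D → . d )], [D → . d], [D → D . X], [X → . D], [X → . X X], [X → D .] }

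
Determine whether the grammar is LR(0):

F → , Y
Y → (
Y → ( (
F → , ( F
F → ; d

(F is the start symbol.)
Augment with F' → F and build the canonical LR(0) collection (I0 = CLOSURE({[F' → . F]}), then GOTO on every symbol after a dot until no new states appear). It has 9 states:
  I0: { [F → . , ( F], [F → . , Y], [F → . ; d], [F' → . F] }  — shift
  I1: { [F → , . ( F], [F → , . Y], [Y → . ( (], [Y → . (] }  — shift
  I2: { [F → ; . d] }  — shift
  I3: { [F' → F .] }  — accept
  I4: { [F → ; d .] }  — reduce
  I5: { [F → , ( . F], [F → . , ( F], [F → . , Y], [F → . ; d], [Y → ( . (], [Y → ( .] }  — shift, reduce
  I6: { [F → , Y .] }  — reduce
  I7: { [Y → ( ( .] }  — reduce
  I8: { [F → , ( F .] }  — reduce

Conflict in state I5:
  Shift-reduce conflict between [Y → ( .] and [F → . , ( F]
So the grammar is NOT LR(0).

Answer: No. Shift-reduce conflict between [Y → ( .] and [F → . , ( F]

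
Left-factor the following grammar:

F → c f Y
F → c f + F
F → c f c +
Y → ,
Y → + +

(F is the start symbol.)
F → c f F'
F' → Y
F' → + F
F' → c +
Y → ,
Y → + +

Left-factoring transforms A → αβ₁ | αβ₂ into A → αA' and A' → β₁ | β₂
(α is the longest common prefix among the alternatives). Repeat until
no nonterminal has two alternatives with a common prefix.

Round 1: F has alternatives sharing prefix 'c f'. Introduce F': F → c f F'
  Add: F' → Y
  Add: F' → + F
  Add: F' → c +

No remaining common prefixes — done.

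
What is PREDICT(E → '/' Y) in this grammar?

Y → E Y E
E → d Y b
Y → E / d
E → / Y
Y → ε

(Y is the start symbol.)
PREDICT(E → '/' Y) = (FIRST(RHS) \ {ε}) ∪ (FOLLOW(E) if ε ∈ FIRST(RHS), i.e. RHS ⇒* ε)
FIRST('/' Y) = { '/' }
ε ∉ FIRST('/' Y), so FOLLOW(E) is not added.
PREDICT(E → '/' Y) = { '/' }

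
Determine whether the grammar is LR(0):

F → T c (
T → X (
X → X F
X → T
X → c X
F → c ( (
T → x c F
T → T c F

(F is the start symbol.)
A grammar is LR(0) if no state in the canonical LR(0) collection has:
  - both a shift item (dot before a terminal) and a complete item (shift-reduce conflict), or
  - two or more complete items (reduce-reduce conflict; the accept item [F' → F .] counts as a complete item here).

Augment with F' → F and build the canonical LR(0) collection (I0 = CLOSURE({[F' → . F]}), then GOTO on every symbol after a dot until no new states appear). It has 19 states:
  I0: { [F → . T c (], [F → . c ( (], [F' → . F], [T → . T c F], [T → . X (], [T → . x c F], [X → . T], [X → . X F], [X → . c X] }  — shift
  I1: { [F' → F .] }  — accept
  I2: { [F → T . c (], [T → T . c F], [X → T .] }  — shift, reduce
  I3: { [F → . T c (], [F → . c ( (], [T → . T c F], [T → . X (], [T → . x c F], [T → X . (], [X → . T], [X → . X F], [X → . c X], [X → X . F] }  — shift
  I4: { [F → c . ( (], [T → . T c F], [T → . X (], [T → . x c F], [X → . T], [X → . X F], [X → . c X], [X → c . X] }  — shift
  I5: { [T → x . c F] }  — shift
  I6: { [F → . T c (], [F → . c ( (], [T → . T c F], [T → . X (], [T → . x c F], [T → x c . F], [X → . T], [X → . X F], [X → . c X] }  — shift
  I7: { [T → x c F .] }  — reduce
  I8: { [F → c ( . (] }  — shift
  I9: { [T → T . c F], [X → T .] }  — shift, reduce
  I10: { [F → . T c (], [F → . c ( (], [T → . T c F], [T → . X (], [T → . x c F], [T → X . (], [X → . T], [X → . X F], [X → . c X], [X → X . F], [X → c X .] }  — shift, reduce
  I11: { [T → . T c F], [T → . X (], [T → . x c F], [X → . T], [X → . X F], [X → . c X], [X → c . X] }  — shift
  I12: { [T → X ( .] }  — reduce
  I13: { [X → X F .] }  — reduce
  I14: { [F → . T c (], [F → . c ( (], [T → . T c F], [T → . X (], [T → . x c F], [T → T c . F], [X → . T], [X → . X F], [X → . c X] }  — shift
  I15: { [T → T c F .] }  — reduce
  I16: { [F → c ( ( .] }  — reduce
  I17: { [F → . T c (], [F → . c ( (], [F → T c . (], [T → . T c F], [T → . X (], [T → . x c F], [T → T c . F], [X → . T], [X → . X F], [X → . c X] }  — shift
  I18: { [F → T c ( .] }  — reduce

Conflict in state I2:
  Shift-reduce conflict between [X → T .] and [F → T . c (]
So the grammar is NOT LR(0).

Answer: No. Shift-reduce conflict between [X → T .] and [F → T . c (]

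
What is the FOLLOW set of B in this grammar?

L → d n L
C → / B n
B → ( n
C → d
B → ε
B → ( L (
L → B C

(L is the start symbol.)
In C → / B n: B is followed by n, add FIRST(n) \ {ε} = { 'n' }
In L → B C: B is followed by C, add FIRST(C) \ {ε} = { '/', 'd' }

Taking the union: FOLLOW(B) = { '/', 'd', 'n' }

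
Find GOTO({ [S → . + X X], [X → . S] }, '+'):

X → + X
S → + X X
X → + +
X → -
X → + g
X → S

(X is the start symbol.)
GOTO(I, '+') = CLOSURE({ [A → αX.β] : [A → α.Xβ] ∈ I, X = '+' })

Items with dot before '+', with the dot advanced:
  [S → . + X X] → [S → + . X X]
Closure of the advanced items:
  [S → + . X X] has the dot before X: add [X → . + X], [X → . + +], [X → . -], [X → . + g], [X → . S]
  [X → . S] has the dot before S: add [S → . + X X]

GOTO = { [S → + . X X], [S → . + X X], [X → . + +], [X → . + X], [X → . + g], [X → . -], [X → . S] }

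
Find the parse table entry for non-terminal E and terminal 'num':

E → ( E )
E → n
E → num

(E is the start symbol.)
To find M[E, 'num'], we find productions for E where 'num' is in the predict set (PREDICT(N → α) = (FIRST(α) \ {ε}) ∪ (FOLLOW(N) if α ⇒* ε)).

E → ( E ): PREDICT = { '(' }
E → n: PREDICT = { 'n' }
E → num: PREDICT = { 'num' }
  'num' is in predict set, so this production goes in M[E, 'num']

M[E, 'num'] = E → num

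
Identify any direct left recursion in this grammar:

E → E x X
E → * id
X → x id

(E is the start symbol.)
Direct left recursion occurs when N → N α for some non-terminal N (the right-hand side begins with the left-hand side itself).

E → E x X: LEFT RECURSIVE (starts with E)
E → * id: starts with '*'
X → x id: starts with x

The grammar has direct left recursion on: E.

Answer: Yes, E is left-recursive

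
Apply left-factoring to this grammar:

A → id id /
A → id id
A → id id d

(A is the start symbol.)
Left-factoring transforms A → αβ₁ | αβ₂ into A → αA' and A' → β₁ | β₂
(α is the longest common prefix among the alternatives). Repeat until
no nonterminal has two alternatives with a common prefix.

Round 1: A has alternatives sharing prefix 'id id'. Introduce A': A → id id A'
  Add: A' → /
  Add: A' → ε
  Add: A' → d

No remaining common prefixes — done.

Resulting grammar:
A → id id A'
A' → /
A' → ε
A' → d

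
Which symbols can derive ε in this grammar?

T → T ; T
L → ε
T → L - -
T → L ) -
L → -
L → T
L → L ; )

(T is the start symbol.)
A non-terminal is nullable if it can derive ε (the empty string): either it has an ε-production, or it has a production whose right-hand side consists entirely of nullable non-terminals.

ε-productions: L → ε
So L is immediately nullable.
No further non-terminal can be added: every production for the remaining non-terminals contains a terminal or a non-nullable non-terminal.
Nullable = { 'L' }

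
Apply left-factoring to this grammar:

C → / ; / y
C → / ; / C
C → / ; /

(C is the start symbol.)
C → / ; / C'
C' → y
C' → C
C' → ε

Left-factoring transforms A → αβ₁ | αβ₂ into A → αA' and A' → β₁ | β₂
(α is the longest common prefix among the alternatives). Repeat until
no nonterminal has two alternatives with a common prefix.

Round 1: C has alternatives sharing prefix '/ ; /'. Introduce C': C → / ; / C'
  Add: C' → y
  Add: C' → C
  Add: C' → ε

No remaining common prefixes — done.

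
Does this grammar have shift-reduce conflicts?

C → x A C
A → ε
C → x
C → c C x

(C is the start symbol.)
Augment with C' → C and build the canonical LR(0) collection (I0 = CLOSURE({[C' → . C]}), then GOTO on every symbol after a dot until no new states appear). It has 8 states:
  I0: { [C → . c C x], [C → . x A C], [C → . x], [C' → . C] }  — shift
  I1: { [C' → C .] }  — accept
  I2: { [C → . c C x], [C → . x A C], [C → . x], [C → c . C x] }  — shift
  I3: { [A → .], [C → x . A C], [C → x .] }  — 2 reduces
  I4: { [C → . c C x], [C → . x A C], [C → . x], [C → x A . C] }  — shift
  I5: { [C → x A C .] }  — reduce
  I6: { [C → c C . x] }  — shift
  I7: { [C → c C x .] }  — reduce

No state contains both a complete item and a shift item.

Answer: No shift-reduce conflicts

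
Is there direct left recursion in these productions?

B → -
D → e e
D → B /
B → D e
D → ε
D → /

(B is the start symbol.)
B → -: starts with '-'
D → e e: starts with e
D → B /: starts with B
B → D e: starts with D
D → ε: starts with ε
D → /: starts with '/'

No direct left recursion found.

Answer: No direct left recursion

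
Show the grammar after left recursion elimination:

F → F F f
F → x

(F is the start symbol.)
F is directly left-recursive. The standard transformation for
  A → A α₁ | ... | A α_m | β₁ | ... | β_n
is
  A  → β₁ A' | ... | β_n A'
  A' → α₁ A' | ... | α_m A' | ε

F → x becomes F → x F'
F → F F f becomes F' → F f F'
Add F' → ε

Resulting grammar:
F → x F'
F' → F f F'
F' → ε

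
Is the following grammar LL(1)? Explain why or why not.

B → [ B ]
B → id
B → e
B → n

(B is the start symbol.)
Yes, the grammar is LL(1).

For B:
  PREDICT(B → '[' B ']') = { '[' }
  PREDICT(B → id) = { 'id' }
  PREDICT(B → e) = { 'e' }
  PREDICT(B → n) = { 'n' }

All predict sets are disjoint. The grammar IS LL(1).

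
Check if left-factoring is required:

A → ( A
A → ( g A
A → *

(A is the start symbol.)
Yes, A has productions with common prefix '('

Left-factoring is needed when two productions for the same non-terminal
share a common prefix on the right-hand side.

Productions for A:
  A → ( A
  A → ( g A
  A → *

Found common prefix '(' in productions for A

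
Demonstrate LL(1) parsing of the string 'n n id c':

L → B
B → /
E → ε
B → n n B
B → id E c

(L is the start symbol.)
LL(1) parsing maintains a stack (initially the start symbol over $) and the input. At each step: if the stack top is a terminal, match it against the current input token; if it is a non-terminal N, replace it with the RHS of M[N, lookahead] (the unique production whose predict set contains the lookahead).

Stack is shown with the top on the left.

Stack     Input       Action
----------------------------
L $       n n id c $  output L → B
B $       n n id c $  output B → n n B
n n B $   n n id c $  match 'n'
n B $     n id c $    match 'n'
B $       id c $      output B → id E c
id E c $  id c $      match 'id'
E c $     c $         output E → ε
c $       c $         match 'c'
$         $           accept

The string is accepted.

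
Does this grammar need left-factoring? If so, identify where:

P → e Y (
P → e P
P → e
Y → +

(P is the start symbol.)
Yes, P has productions with common prefix 'e'

Left-factoring is needed when two productions for the same non-terminal
share a common prefix on the right-hand side.

Productions for P:
  P → e Y (
  P → e P
  P → e

Found common prefix 'e' in productions for P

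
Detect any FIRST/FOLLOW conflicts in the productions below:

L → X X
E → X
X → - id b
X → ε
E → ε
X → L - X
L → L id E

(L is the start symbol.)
Nullable non-terminals: E, L, X.
FIRST sets used below: FIRST(X) = { '-', 'id', ε }, FIRST(L) = { '-', 'id', ε }

E: nullable alternative(s) E → X, E → ε; FOLLOW(E) = { $, '-', 'id' }
  E → X: FIRST \ {ε} = { '-', 'id' } — overlaps FOLLOW(E) on { '-', 'id' }: CONFLICT
  E → ε: FIRST \ {ε} = { } — disjoint from FOLLOW(E)

L: nullable alternative(s) L → X X; FOLLOW(L) = { $, '-', 'id' }
  L → X X: FIRST \ {ε} = { '-', 'id' } — this is the only nullable alternative, skip
  L → L id E: FIRST \ {ε} = { '-', 'id' } — overlaps FOLLOW(L) on { '-', 'id' }: CONFLICT

X: nullable alternative(s) X → ε; FOLLOW(X) = { $, '-', 'id' }
  X → - id b: FIRST \ {ε} = { '-' } — overlaps FOLLOW(X) on { '-' }: CONFLICT
  X → ε: FIRST \ {ε} = { } — this is the only nullable alternative, skip
  X → L - X: FIRST \ {ε} = { '-', 'id' } — overlaps FOLLOW(X) on { '-', 'id' }: CONFLICT

So the grammar has 4 FIRST/FOLLOW conflicts (marked CONFLICT above).

Answer: Yes. L → L id E with FOLLOW(L) on { '-', 'id' }; E → X with FOLLOW(E) on { '-', 'id' }; X → '-' id b with FOLLOW(X) on { '-' }; X → L '-' X with FOLLOW(X) on { '-', 'id' }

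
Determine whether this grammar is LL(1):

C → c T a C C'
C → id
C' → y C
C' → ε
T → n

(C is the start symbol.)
A grammar is LL(1) if for each non-terminal N with multiple productions, the predict sets of those productions are pairwise disjoint, where PREDICT(N → α) = (FIRST(α) \ {ε}) ∪ (FOLLOW(N) if α ⇒* ε).

Relevant sets:
  FOLLOW(C') = { $, 'y' }

For C:
  PREDICT(C → c T a C C') = { 'c' }
  PREDICT(C → id) = { 'id' }
For C':
  PREDICT(C' → y C) = { 'y' }
  PREDICT(C' → ε) = { $, 'y' }
T has a single production, so nothing to check there.

Conflict found: Predict set conflict for C': { 'y' }
The grammar is NOT LL(1).

Answer: No. Predict set conflict for C': { 'y' }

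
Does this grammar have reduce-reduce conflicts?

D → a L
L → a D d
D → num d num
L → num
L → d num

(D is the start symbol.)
A reduce-reduce conflict occurs when an LR(0) state has two complete items [A → α .] and [B → β .] — both call for a reduction, and with no lookahead the parser cannot choose between them.

Augment with D' → D and build the canonical LR(0) collection (I0 = CLOSURE({[D' → . D]}), then GOTO on every symbol after a dot until no new states appear). It has 13 states:
  I0: { [D → . a L], [D → . num d num], [D' → . D] }  — shift
  I1: { [D' → D .] }  — accept
  I2: { [D → a . L], [L → . a D d], [L → . d num], [L → . num] }  — shift
  I3: { [D → num . d num] }  — shift
  I4: { [D → num d . num] }  — shift
  I5: { [D → num d num .] }  — reduce
  I6: { [D → a L .] }  — reduce
  I7: { [D → . a L], [D → . num d num], [L → a . D d] }  — shift
  I8: { [L → d . num] }  — shift
  I9: { [L → num .] }  — reduce
  I10: { [L → d num .] }  — reduce
  I11: { [L → a D . d] }  — shift
  I12: { [L → a D d .] }  — reduce

No state contains more than one complete item.

Answer: No reduce-reduce conflicts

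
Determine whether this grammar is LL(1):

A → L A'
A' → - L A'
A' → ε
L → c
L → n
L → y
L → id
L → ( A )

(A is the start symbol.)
Yes, the grammar is LL(1).

A grammar is LL(1) if for each non-terminal N with multiple productions, the predict sets of those productions are pairwise disjoint, where PREDICT(N → α) = (FIRST(α) \ {ε}) ∪ (FOLLOW(N) if α ⇒* ε).

Relevant sets:
  FOLLOW(A') = { $, ')' }

For A':
  PREDICT(A' → '-' L A') = { '-' }
  PREDICT(A' → ε) = { $, ')' }
For L:
  PREDICT(L → c) = { 'c' }
  PREDICT(L → n) = { 'n' }
  PREDICT(L → y) = { 'y' }
  PREDICT(L → id) = { 'id' }
  PREDICT(L → '(' A ')') = { '(' }
A has a single production, so nothing to check there.

All predict sets are disjoint. The grammar IS LL(1).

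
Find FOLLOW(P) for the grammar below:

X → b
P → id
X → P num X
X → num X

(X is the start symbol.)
In X → P num X: P is followed by num X, add FIRST(num X) \ {ε} = { 'num' }

Taking the union: FOLLOW(P) = { 'num' }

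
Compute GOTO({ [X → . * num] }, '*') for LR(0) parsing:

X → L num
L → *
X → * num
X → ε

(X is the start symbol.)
GOTO(I, '*') = CLOSURE({ [A → αX.β] : [A → α.Xβ] ∈ I, X = '*' })

Items with dot before '*', with the dot advanced:
  [X → . * num] → [X → * . num]
Closure adds nothing (no advanced item has the dot before a non-terminal).

GOTO = { [X → * . num] }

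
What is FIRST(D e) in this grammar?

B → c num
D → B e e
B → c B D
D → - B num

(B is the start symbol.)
{ '-', 'c' }

FIRST sets of the non-terminals involved (from the grammar, by fixed-point iteration):
  FIRST(D) = { '-', 'c' }

To compute FIRST(D e), process the symbols left to right:
Symbol D is a non-terminal. Add FIRST(D) \ {ε} = { '-', 'c' }
D is not nullable (ε ∉ FIRST(D)), so stop here.
FIRST(D e) = { '-', 'c' }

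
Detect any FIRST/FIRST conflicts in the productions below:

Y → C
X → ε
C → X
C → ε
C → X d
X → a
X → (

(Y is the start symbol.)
Yes. C → X / C → ε on { ε }; C → X / C → X d on { '(', 'a' }

FIRST sets of the non-terminals at (or reachable through a nullable prefix from) the front of some alternative:
  FIRST(X) = { '(', 'a', ε }

Productions for X:
  X → ε: FIRST = { ε }
  X → a: FIRST = { 'a' }
  X → (: FIRST = { '(' }
Productions for C:
  C → X: FIRST = { '(', 'a', ε }
  C → ε: FIRST = { ε }
  C → X d: FIRST = { '(', 'a', 'd' }
Y has only one production, so no FIRST/FIRST conflict is possible there.

Conflict for C: C → X and C → ε
  Overlap: { ε }
Conflict for C: C → X and C → X d
  Overlap: { '(', 'a' }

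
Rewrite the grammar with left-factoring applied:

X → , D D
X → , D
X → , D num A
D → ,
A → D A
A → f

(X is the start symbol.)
X → , D X'
X' → D
X' → ε
X' → num A
D → ,
A → D A
A → f

Left-factoring transforms A → αβ₁ | αβ₂ into A → αA' and A' → β₁ | β₂
(α is the longest common prefix among the alternatives). Repeat until
no nonterminal has two alternatives with a common prefix.

Round 1: X has alternatives sharing prefix ', D'. Introduce X': X → , D X'
  Add: X' → D
  Add: X' → ε
  Add: X' → num A

No remaining common prefixes — done.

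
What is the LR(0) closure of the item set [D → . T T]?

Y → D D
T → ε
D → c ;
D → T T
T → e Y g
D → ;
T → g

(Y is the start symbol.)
Start with: [D → . T T]
  [D → . T T] has the dot before T: add [T → .], [T → . e Y g], [T → . g]
No further items can be added.

CLOSURE = { [D → . T T], [T → . e Y g], [T → . g], [T → .] }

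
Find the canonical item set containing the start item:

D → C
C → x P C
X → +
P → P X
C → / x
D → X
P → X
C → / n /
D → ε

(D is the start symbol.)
{ [C → . / n /], [C → . / x], [C → . x P C], [D → . C], [D → . X], [D → .], [D' → . D], [X → . +] }

First, augment the grammar with D' → D
I₀ = CLOSURE({ [D' → . D] }):
  [D' → . D] has the dot before D: add [D → . C], [D → . X], [D → .]
  [D → . C] has the dot before C: add [C → . x P C], [C → . / x], [C → . / n /]
  [D → . X] has the dot before X: add [X → . +]
No further items can be added.

I₀ = { [C → . / n /], [C → . / x], [C → . x P C], [D → . C], [D → . X], [D → .], [D' → . D], [X → . +] }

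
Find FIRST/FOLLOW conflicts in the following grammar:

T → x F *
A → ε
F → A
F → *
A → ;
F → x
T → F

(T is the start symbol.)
Yes. F → '*' with FOLLOW(F) on { '*' }

A FIRST/FOLLOW conflict occurs when a non-terminal N has a nullable alternative N → β (β ⇒* ε) and another alternative N → α with FIRST(α) ∩ FOLLOW(N) ≠ ∅: on such a lookahead the parser cannot decide between expanding α and letting N vanish via β.

Nullable non-terminals: A, F, T.
FIRST sets used below: FIRST(A) = { ';', ε }, FIRST(F) = { '*', ';', 'x', ε }

A: nullable alternative(s) A → ε; FOLLOW(A) = { $, '*' }
  A → ε: FIRST \ {ε} = { } — this is the only nullable alternative, skip
  A → ;: FIRST \ {ε} = { ';' } — disjoint from FOLLOW(A)

F: nullable alternative(s) F → A; FOLLOW(F) = { $, '*' }
  F → A: FIRST \ {ε} = { ';' } — this is the only nullable alternative, skip
  F → *: FIRST \ {ε} = { '*' } — overlaps FOLLOW(F) on { '*' }: CONFLICT
  F → x: FIRST \ {ε} = { 'x' } — disjoint from FOLLOW(F)

T: nullable alternative(s) T → F; FOLLOW(T) = { $ }
  T → x F *: FIRST \ {ε} = { 'x' } — disjoint from FOLLOW(T)
  T → F: FIRST \ {ε} = { '*', ';', 'x' } — this is the only nullable alternative, skip

So the grammar has 1 FIRST/FOLLOW conflict (marked CONFLICT above).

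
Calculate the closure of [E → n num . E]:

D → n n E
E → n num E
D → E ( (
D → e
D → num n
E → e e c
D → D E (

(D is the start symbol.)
{ [E → . e e c], [E → . n num E], [E → n num . E] }

Start with: [E → n num . E]
  [E → n num . E] has the dot before E: add [E → . n num E], [E → . e e c]
No further items can be added.

CLOSURE = { [E → . e e c], [E → . n num E], [E → n num . E] }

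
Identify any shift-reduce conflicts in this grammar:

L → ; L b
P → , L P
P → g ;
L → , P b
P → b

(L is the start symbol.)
No shift-reduce conflicts

A shift-reduce conflict occurs when an LR(0) state has both:
  - a complete (reduce) item [A → α .] (dot at the end), and
  - a shift item [B → β . c γ] (dot before a terminal).

Augment with L' → L and build the canonical LR(0) collection (I0 = CLOSURE({[L' → . L]}), then GOTO on every symbol after a dot until no new states appear). It has 14 states:
  I0: { [L → . , P b], [L → . ; L b], [L' → . L] }  — shift
  I1: { [L → , . P b], [P → . , L P], [P → . b], [P → . g ;] }  — shift
  I2: { [L → . , P b], [L → . ; L b], [L → ; . L b] }  — shift
  I3: { [L' → L .] }  — accept
  I4: { [L → ; L . b] }  — shift
  I5: { [L → ; L b .] }  — reduce
  I6: { [L → . , P b], [L → . ; L b], [P → , . L P] }  — shift
  I7: { [L → , P . b] }  — shift
  I8: { [P → b .] }  — reduce
  I9: { [P → g . ;] }  — shift
  I10: { [P → g ; .] }  — reduce
  I11: { [L → , P b .] }  — reduce
  I12: { [P → , L . P], [P → . , L P], [P → . b], [P → . g ;] }  — shift
  I13: { [P → , L P .] }  — reduce

No state contains both a complete item and a shift item.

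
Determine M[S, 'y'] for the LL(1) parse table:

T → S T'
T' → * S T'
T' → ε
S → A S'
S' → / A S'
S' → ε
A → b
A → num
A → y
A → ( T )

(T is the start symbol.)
S → A S'

To find M[S, 'y'], we find productions for S where 'y' is in the predict set (PREDICT(N → α) = (FIRST(α) \ {ε}) ∪ (FOLLOW(N) if α ⇒* ε)).

Relevant sets:
  FIRST(A) = { '(', 'b', 'num', 'y' }

S → A S': PREDICT = { '(', 'b', 'num', 'y' }
  'y' is in predict set, so this production goes in M[S, 'y']

M[S, 'y'] = S → A S'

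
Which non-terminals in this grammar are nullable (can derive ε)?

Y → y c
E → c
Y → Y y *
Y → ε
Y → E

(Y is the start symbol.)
ε-productions: Y → ε
So Y is immediately nullable.
No further non-terminal can be added: every production for the remaining non-terminals contains a terminal or a non-nullable non-terminal.
Nullable = { 'Y' }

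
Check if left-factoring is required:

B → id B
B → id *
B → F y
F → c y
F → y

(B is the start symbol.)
Left-factoring is needed when two productions for the same non-terminal
share a common prefix on the right-hand side.

Productions for B:
  B → id B
  B → id *
  B → F y
Productions for F:
  F → c y
  F → y

Found common prefix 'id' in productions for B

Answer: Yes, B has productions with common prefix 'id'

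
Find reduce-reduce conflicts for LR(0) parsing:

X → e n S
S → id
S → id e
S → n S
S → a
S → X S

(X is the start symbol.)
No reduce-reduce conflicts

A reduce-reduce conflict occurs when an LR(0) state has two complete items [A → α .] and [B → β .] — both call for a reduction, and with no lookahead the parser cannot choose between them.

Augment with X' → X and build the canonical LR(0) collection (I0 = CLOSURE({[X' → . X]}), then GOTO on every symbol after a dot until no new states appear). It has 12 states:
  I0: { [X → . e n S], [X' → . X] }  — shift
  I1: { [X' → X .] }  — accept
  I2: { [X → e . n S] }  — shift
  I3: { [S → . X S], [S → . a], [S → . id e], [S → . id], [S → . n S], [X → . e n S], [X → e n . S] }  — shift
  I4: { [X → e n S .] }  — reduce
  I5: { [S → . X S], [S → . a], [S → . id e], [S → . id], [S → . n S], [S → X . S], [X → . e n S] }  — shift
  I6: { [S → a .] }  — reduce
  I7: { [S → id . e], [S → id .] }  — shift, reduce
  I8: { [S → . X S], [S → . a], [S → . id e], [S → . id], [S → . n S], [S → n . S], [X → . e n S] }  — shift
  I9: { [S → n S .] }  — reduce
  I10: { [S → id e .] }  — reduce
  I11: { [S → X S .] }  — reduce

No state contains more than one complete item.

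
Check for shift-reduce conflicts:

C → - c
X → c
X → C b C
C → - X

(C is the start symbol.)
No shift-reduce conflicts

Augment with C' → C and build the canonical LR(0) collection (I0 = CLOSURE({[C' → . C]}), then GOTO on every symbol after a dot until no new states appear). It has 8 states:
  I0: { [C → . - X], [C → . - c], [C' → . C] }  — shift
  I1: { [C → - . X], [C → - . c], [C → . - X], [C → . - c], [X → . C b C], [X → . c] }  — shift
  I2: { [C' → C .] }  — accept
  I3: { [X → C . b C] }  — shift
  I4: { [C → - X .] }  — reduce
  I5: { [C → - c .], [X → c .] }  — 2 reduces
  I6: { [C → . - X], [C → . - c], [X → C b . C] }  — shift
  I7: { [X → C b C .] }  — reduce

No state contains both a complete item and a shift item.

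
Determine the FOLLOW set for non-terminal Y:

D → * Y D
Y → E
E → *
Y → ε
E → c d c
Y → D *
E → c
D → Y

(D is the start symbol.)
To compute FOLLOW(Y), find every occurrence of Y on a right-hand side N → α Y β: add FIRST(β) \ {ε}, and if β is empty or nullable also add FOLLOW(N). Iterate to a fixed point.

In D → * Y D: Y is followed by D, add FIRST(D) \ {ε} = { '*', 'c' }
  D is nullable, so also add FOLLOW(D)
In D → Y: Y is at the end, add FOLLOW(D)

The FOLLOW sets referred to above (computed the same way, to a fixed point):
  FOLLOW(D) = { $, '*' }

Taking the union: FOLLOW(Y) = { $, '*', 'c' }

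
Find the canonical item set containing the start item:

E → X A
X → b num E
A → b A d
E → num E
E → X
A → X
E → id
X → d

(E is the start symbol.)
First, augment the grammar with E' → E
I₀ = CLOSURE({ [E' → . E] }):
  [E' → . E] has the dot before E: add [E → . X A], [E → . num E], [E → . X], [E → . id]
  [E → . X A] has the dot before X: add [X → . b num E], [X → . d]
No further items can be added.

I₀ = { [E → . X A], [E → . X], [E → . id], [E → . num E], [E' → . E], [X → . b num E], [X → . d] }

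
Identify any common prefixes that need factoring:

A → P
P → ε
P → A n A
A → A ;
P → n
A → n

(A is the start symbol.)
Left-factoring is needed when two productions for the same non-terminal
share a common prefix on the right-hand side.

Productions for A:
  A → P
  A → A ;
  A → n
Productions for P:
  P → ε
  P → A n A
  P → n

No common prefixes found.

Answer: No, left-factoring is not needed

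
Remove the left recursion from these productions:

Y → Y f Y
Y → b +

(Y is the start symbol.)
Y is directly left-recursive. The standard transformation for
  A → A α₁ | ... | A α_m | β₁ | ... | β_n
is
  A  → β₁ A' | ... | β_n A'
  A' → α₁ A' | ... | α_m A' | ε

Y → b + becomes Y → b + Y'
Y → Y f Y becomes Y' → f Y Y'
Add Y' → ε

Resulting grammar:
Y → b + Y'
Y' → f Y Y'
Y' → ε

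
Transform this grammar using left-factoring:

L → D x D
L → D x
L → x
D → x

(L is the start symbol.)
L → D x L'
L' → D
L' → ε
L → x
D → x

Left-factoring transforms A → αβ₁ | αβ₂ into A → αA' and A' → β₁ | β₂
(α is the longest common prefix among the alternatives). Repeat until
no nonterminal has two alternatives with a common prefix.

Round 1: L has alternatives sharing prefix 'D x'. Introduce L': L → D x L'
  Add: L' → D
  Add: L' → ε

No remaining common prefixes — done.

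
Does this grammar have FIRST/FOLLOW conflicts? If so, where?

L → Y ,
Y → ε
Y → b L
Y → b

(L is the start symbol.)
A FIRST/FOLLOW conflict occurs when a non-terminal N has a nullable alternative N → β (β ⇒* ε) and another alternative N → α with FIRST(α) ∩ FOLLOW(N) ≠ ∅: on such a lookahead the parser cannot decide between expanding α and letting N vanish via β.

Nullable non-terminals: Y.

Y: nullable alternative(s) Y → ε; FOLLOW(Y) = { ',' }
  Y → ε: FIRST \ {ε} = { } — this is the only nullable alternative, skip
  Y → b L: FIRST \ {ε} = { 'b' } — disjoint from FOLLOW(Y)
  Y → b: FIRST \ {ε} = { 'b' } — disjoint from FOLLOW(Y)

L has no nullable alternative, so no FIRST/FOLLOW check is needed there.

No FIRST/FOLLOW conflicts found.

Answer: No FIRST/FOLLOW conflicts.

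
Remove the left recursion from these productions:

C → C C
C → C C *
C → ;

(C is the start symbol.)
C is directly left-recursive. The standard transformation for
  A → A α₁ | ... | A α_m | β₁ | ... | β_n
is
  A  → β₁ A' | ... | β_n A'
  A' → α₁ A' | ... | α_m A' | ε

C → ; becomes C → ; C'
C → C C becomes C' → C C'
C → C C * becomes C' → C * C'
Add C' → ε

Resulting grammar:
C → ; C'
C' → C C'
C' → C * C'
C' → ε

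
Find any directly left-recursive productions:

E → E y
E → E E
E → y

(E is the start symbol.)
Yes, E is left-recursive

Direct left recursion occurs when N → N α for some non-terminal N (the right-hand side begins with the left-hand side itself).

E → E y: LEFT RECURSIVE (starts with E)
E → E E: LEFT RECURSIVE (starts with E)
E → y: starts with y

The grammar has direct left recursion on: E.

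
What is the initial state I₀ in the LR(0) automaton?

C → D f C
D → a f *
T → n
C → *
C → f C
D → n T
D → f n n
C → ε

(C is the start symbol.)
{ [C → . *], [C → . D f C], [C → . f C], [C → .], [C' → . C], [D → . a f *], [D → . f n n], [D → . n T] }

First, augment the grammar with C' → C
I₀ = CLOSURE({ [C' → . C] }):
  [C' → . C] has the dot before C: add [C → . D f C], [C → . *], [C → . f C], [C → .]
  [C → . D f C] has the dot before D: add [D → . a f *], [D → . n T], [D → . f n n]
No further items can be added.

I₀ = { [C → . *], [C → . D f C], [C → . f C], [C → .], [C' → . C], [D → . a f *], [D → . f n n], [D → . n T] }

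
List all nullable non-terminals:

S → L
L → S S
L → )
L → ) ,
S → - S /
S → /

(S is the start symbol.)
There are no ε-productions, so no non-terminal can derive ε.
No non-terminals are nullable.

Answer: None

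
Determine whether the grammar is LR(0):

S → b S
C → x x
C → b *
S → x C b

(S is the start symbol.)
Yes, the grammar is LR(0)

Augment with S' → S and build the canonical LR(0) collection (I0 = CLOSURE({[S' → . S]}), then GOTO on every symbol after a dot until no new states appear). It has 11 states:
  I0: { [S → . b S], [S → . x C b], [S' → . S] }  — shift
  I1: { [S' → S .] }  — accept
  I2: { [S → . b S], [S → . x C b], [S → b . S] }  — shift
  I3: { [C → . b *], [C → . x x], [S → x . C b] }  — shift
  I4: { [S → x C . b] }  — shift
  I5: { [C → b . *] }  — shift
  I6: { [C → x . x] }  — shift
  I7: { [C → x x .] }  — reduce
  I8: { [C → b * .] }  — reduce
  I9: { [S → x C b .] }  — reduce
  I10: { [S → b S .] }  — reduce

Every state is either a pure shift/goto state or contains exactly one complete item and nothing to shift — no conflicts. The grammar is LR(0).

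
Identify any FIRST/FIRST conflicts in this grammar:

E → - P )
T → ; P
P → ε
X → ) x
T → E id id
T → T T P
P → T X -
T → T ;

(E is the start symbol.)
A FIRST/FIRST conflict occurs when two productions N → α and N → β for the same non-terminal have FIRST(α) ∩ FIRST(β) ≠ ∅ (with ε ∈ FIRST of a nullable right-hand side, so two nullable alternatives also conflict).

FIRST sets of the non-terminals at (or reachable through a nullable prefix from) the front of some alternative:
  FIRST(E) = { '-' }
  FIRST(T) = { '-', ';' }

Productions for T:
  T → ; P: FIRST = { ';' }
  T → E id id: FIRST = { '-' }
  T → T T P: FIRST = { '-', ';' }
  T → T ;: FIRST = { '-', ';' }
Productions for P:
  P → ε: FIRST = { ε }
  P → T X -: FIRST = { '-', ';' }
E, X have only one production, so no FIRST/FIRST conflict is possible there.

Conflict for T: T → ; P and T → T T P
  Overlap: { ';' }
Conflict for T: T → ; P and T → T ;
  Overlap: { ';' }
Conflict for T: T → E id id and T → T T P
  Overlap: { '-' }
Conflict for T: T → E id id and T → T ;
  Overlap: { '-' }
Conflict for T: T → T T P and T → T ;
  Overlap: { '-', ';' }

Answer: Yes. T → ';' P / T → T T P on { ';' }; T → ';' P / T → T ';' on { ';' }; T → E id id / T → T T P on { '-' }; T → E id id / T → T ';' on { '-' }; T → T T P / T → T ';' on { '-', ';' }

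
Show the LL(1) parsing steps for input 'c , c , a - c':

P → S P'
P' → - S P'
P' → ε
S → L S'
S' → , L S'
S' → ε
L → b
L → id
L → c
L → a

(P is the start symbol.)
LL(1) parsing maintains a stack (initially the start symbol over $) and the input. At each step: if the stack top is a terminal, match it against the current input token; if it is a non-terminal N, replace it with the RHS of M[N, lookahead] (the unique production whose predict set contains the lookahead).

Stack is shown with the top on the left.

Stack        Input            Action
------------------------------------
P $          c , c , a - c $  output P → S P'
S P' $       c , c , a - c $  output S → L S'
L S' P' $    c , c , a - c $  output L → c
c S' P' $    c , c , a - c $  match 'c'
S' P' $      , c , a - c $    output S' → , L S'
, L S' P' $  , c , a - c $    match ','
L S' P' $    c , a - c $      output L → c
c S' P' $    c , a - c $      match 'c'
S' P' $      , a - c $        output S' → , L S'
, L S' P' $  , a - c $        match ','
L S' P' $    a - c $          output L → a
a S' P' $    a - c $          match 'a'
S' P' $      - c $            output S' → ε
P' $         - c $            output P' → - S P'
- S P' $     - c $            match '-'
S P' $       c $              output S → L S'
L S' P' $    c $              output L → c
c S' P' $    c $              match 'c'
S' P' $      $                output S' → ε
P' $         $                output P' → ε
$            $                accept

The string is accepted.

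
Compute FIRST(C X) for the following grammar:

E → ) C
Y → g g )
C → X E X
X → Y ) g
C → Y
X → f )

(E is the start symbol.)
FIRST sets of the non-terminals involved (from the grammar, by fixed-point iteration):
  FIRST(C) = { 'f', 'g' }

To compute FIRST(C X), process the symbols left to right:
Symbol C is a non-terminal. Add FIRST(C) \ {ε} = { 'f', 'g' }
C is not nullable (ε ∉ FIRST(C)), so stop here.
FIRST(C X) = { 'f', 'g' }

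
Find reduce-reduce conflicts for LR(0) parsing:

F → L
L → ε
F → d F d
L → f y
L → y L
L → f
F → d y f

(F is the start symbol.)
Yes — I10: [F → d y f .] vs [L → f .]

Augment with F' → F and build the canonical LR(0) collection (I0 = CLOSURE({[F' → . F]}), then GOTO on every symbol after a dot until no new states appear). It has 12 states:
  I0: { [F → . L], [F → . d F d], [F → . d y f], [F' → . F], [L → . f y], [L → . f], [L → . y L], [L → .] }  — shift, reduce
  I1: { [F' → F .] }  — accept
  I2: { [F → L .] }  — reduce
  I3: { [F → . L], [F → . d F d], [F → . d y f], [F → d . F d], [F → d . y f], [L → . f y], [L → . f], [L → . y L], [L → .] }  — shift, reduce
  I4: { [L → f . y], [L → f .] }  — shift, reduce
  I5: { [L → . f y], [L → . f], [L → . y L], [L → .], [L → y . L] }  — shift, reduce
  I6: { [L → y L .] }  — reduce
  I7: { [L → f y .] }  — reduce
  I8: { [F → d F . d] }  — shift
  I9: { [F → d y . f], [L → . f y], [L → . f], [L → . y L], [L → .], [L → y . L] }  — shift, reduce
  I10: { [F → d y f .], [L → f . y], [L → f .] }  — shift, 2 reduces
  I11: { [F → d F d .] }  — reduce

I10 contains complete items [F → d y f .], [L → f .] — reduce-reduce conflict.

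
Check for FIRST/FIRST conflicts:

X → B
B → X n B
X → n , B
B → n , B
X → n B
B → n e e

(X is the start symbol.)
Yes. X → B / X → n ',' B on { 'n' }; X → B / X → n B on { 'n' }; X → n ',' B / X → n B on { 'n' }; B → X n B / B → n ',' B on { 'n' }; B → X n B / B → n e e on { 'n' }; B → n ',' B / B → n e e on { 'n' }

A FIRST/FIRST conflict occurs when two productions N → α and N → β for the same non-terminal have FIRST(α) ∩ FIRST(β) ≠ ∅ (with ε ∈ FIRST of a nullable right-hand side, so two nullable alternatives also conflict).

FIRST sets of the non-terminals at (or reachable through a nullable prefix from) the front of some alternative:
  FIRST(B) = { 'n' }
  FIRST(X) = { 'n' }

Productions for X:
  X → B: FIRST = { 'n' }
  X → n , B: FIRST = { 'n' }
  X → n B: FIRST = { 'n' }
Productions for B:
  B → X n B: FIRST = { 'n' }
  B → n , B: FIRST = { 'n' }
  B → n e e: FIRST = { 'n' }

Conflict for X: X → B and X → n , B
  Overlap: { 'n' }
Conflict for X: X → B and X → n B
  Overlap: { 'n' }
Conflict for X: X → n , B and X → n B
  Overlap: { 'n' }
Conflict for B: B → X n B and B → n , B
  Overlap: { 'n' }
Conflict for B: B → X n B and B → n e e
  Overlap: { 'n' }
Conflict for B: B → n , B and B → n e e
  Overlap: { 'n' }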